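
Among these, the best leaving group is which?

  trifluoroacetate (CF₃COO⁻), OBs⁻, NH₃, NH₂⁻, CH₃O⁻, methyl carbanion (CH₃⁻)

OBs⁻

Rank by basicity of the departing species: weakest base leaves most easily.
OBs⁻: pKₐ(p-BrC₆H₄SO₃H) ≈ -2.8
trifluoroacetate (CF₃COO⁻): pKₐ(CF₃COOH) ≈ 0.2
NH₃: pKₐ(NH₄⁺) ≈ 9.2
CH₃O⁻: pKₐ(CH₃OH) ≈ 15.5
NH₂⁻: pKₐ(NH₃) ≈ 38
methyl carbanion (CH₃⁻): pKₐ(CH₄) ≈ 48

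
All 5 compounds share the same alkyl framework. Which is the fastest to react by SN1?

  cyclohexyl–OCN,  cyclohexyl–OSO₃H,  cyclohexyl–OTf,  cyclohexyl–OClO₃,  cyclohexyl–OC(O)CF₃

cyclohexyl–OTf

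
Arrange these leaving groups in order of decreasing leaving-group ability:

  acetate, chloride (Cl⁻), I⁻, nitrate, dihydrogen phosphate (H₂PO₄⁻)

I⁻ > chloride (Cl⁻) > nitrate > dihydrogen phosphate (H₂PO₄⁻) > acetate

A good leaving group is a weak base: the lower the pKₐ of its conjugate acid, the more readily it departs.
I⁻: pKₐ(HI) ≈ -10 — large, highly polarisable; very weak base
chloride (Cl⁻): pKₐ(HCl) ≈ -7
nitrate: pKₐ(HNO₃) ≈ -1.3
dihydrogen phosphate (H₂PO₄⁻): pKₐ(H₃PO₄) ≈ 2.1 — moderate base; biological leaving group after further activation
acetate: pKₐ(CH₃COOH) ≈ 4.8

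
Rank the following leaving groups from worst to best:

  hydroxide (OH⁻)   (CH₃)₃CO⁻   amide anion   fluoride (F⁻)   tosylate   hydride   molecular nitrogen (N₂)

A good leaving group is a weak base: the lower the pKₐ of its conjugate acid, the more readily it departs.
molecular nitrogen (N₂): no meaningful conjugate acid; N₂ departs as an exceptionally stable neutral molecule
tosylate: pKₐ(p-CH₃C₆H₄SO₃H (TsOH)) ≈ -2.8
fluoride (F⁻): pKₐ(HF) ≈ 3.2
hydroxide (OH⁻): pKₐ(H₂O) ≈ 15.7
(CH₃)₃CO⁻: pKₐ(t-BuOH) ≈ 18
hydride: pKₐ(H₂) ≈ 36
amide anion: pKₐ(NH₃) ≈ 38
The question asks for worst first, so the sequence is read in increasing leaving-group ability.

amide anion < hydride < (CH₃)₃CO⁻ < hydroxide (OH⁻) < fluoride (F⁻) < tosylate < molecular nitrogen (N₂)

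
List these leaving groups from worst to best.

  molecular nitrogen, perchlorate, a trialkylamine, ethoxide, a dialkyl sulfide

The more stable X⁻ (or X) is on its own — i.e. the weaker a base it is — the better a leaving group it makes.
molecular nitrogen: no meaningful conjugate acid; N₂ departs as an exceptionally stable neutral molecule
perchlorate: pKₐ(HClO₄) ≈ -10
a dialkyl sulfide: pKₐ(R'₂SH⁺) ≈ -7 — neutral; leaves from a sulfonium salt (R–SR'₂⁺)
a trialkylamine: pKₐ(R'₃NH⁺) ≈ 10.7
ethoxide: pKₐ(CH₃CH₂OH) ≈ 16
Reversing gives the worst-to-best order requested.

ethoxide < a trialkylamine < a dialkyl sulfide < perchlorate < molecular nitrogen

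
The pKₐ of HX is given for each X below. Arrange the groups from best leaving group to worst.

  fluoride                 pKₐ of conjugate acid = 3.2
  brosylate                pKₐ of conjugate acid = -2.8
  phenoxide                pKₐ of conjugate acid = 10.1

brosylate > fluoride > phenoxide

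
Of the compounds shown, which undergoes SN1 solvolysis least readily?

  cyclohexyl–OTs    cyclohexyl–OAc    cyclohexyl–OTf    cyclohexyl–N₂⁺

cyclohexyl–OAc

With the same alkyl group throughout, only the leaving group differentiates the rates.
Rank by basicity of the departing species: weakest base leaves most easily.
cyclohexyl–N₂⁺ loses N₂: no meaningful conjugate acid; N₂ departs as an exceptionally stable neutral molecule
cyclohexyl–OTf loses OTf⁻: pKₐ(CF₃SO₃H (triflic acid)) ≈ -14
cyclohexyl–OTs loses OTs⁻: pKₐ(p-CH₃C₆H₄SO₃H (TsOH)) ≈ -2.8
cyclohexyl–OAc loses AcO⁻: pKₐ(CH₃COOH) ≈ 4.8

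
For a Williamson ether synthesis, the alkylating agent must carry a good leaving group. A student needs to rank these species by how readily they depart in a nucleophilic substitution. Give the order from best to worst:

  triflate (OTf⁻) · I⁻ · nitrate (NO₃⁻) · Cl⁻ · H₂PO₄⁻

triflate (OTf⁻) > I⁻ > Cl⁻ > nitrate (NO₃⁻) > H₂PO₄⁻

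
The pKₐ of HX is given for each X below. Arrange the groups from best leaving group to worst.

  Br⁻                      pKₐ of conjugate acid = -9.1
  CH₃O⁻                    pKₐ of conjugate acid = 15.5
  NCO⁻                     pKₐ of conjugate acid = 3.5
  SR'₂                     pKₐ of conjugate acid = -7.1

Br⁻ > SR'₂ > NCO⁻ > CH₃O⁻

Lower conjugate-acid pKₐ ⇒ weaker base ⇒ better leaving group.
Sorting by the given values: Br⁻ (-9.1), SR'₂ (-7.1), NCO⁻ (3.5), CH₃O⁻ (15.5).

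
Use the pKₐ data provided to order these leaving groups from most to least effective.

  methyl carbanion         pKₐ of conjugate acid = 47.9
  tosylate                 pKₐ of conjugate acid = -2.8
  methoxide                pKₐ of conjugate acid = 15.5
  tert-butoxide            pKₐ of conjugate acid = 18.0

tosylate > methoxide > tert-butoxide > methyl carbanion

Lower conjugate-acid pKₐ ⇒ weaker base ⇒ better leaving group.
Sorting by the given values: tosylate (-2.8), methoxide (15.5), tert-butoxide (18.0), methyl carbanion (47.9).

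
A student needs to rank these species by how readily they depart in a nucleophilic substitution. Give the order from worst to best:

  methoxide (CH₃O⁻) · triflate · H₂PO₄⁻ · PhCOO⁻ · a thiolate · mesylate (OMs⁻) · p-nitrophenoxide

Leaving-group ability tracks the stability of the departed species; conjugate-acid pKₐ is the usual yardstick (lower pKₐ → better LG).
triflate: pKₐ(CF₃SO₃H (triflic acid)) ≈ -14 — charge spread over three oxygens and a CF₃ group; the premier leaving group in synthesis
mesylate (OMs⁻): pKₐ(CH₃SO₃H (MsOH)) ≈ -1.9 — resonance-delocalised alkanesulfonate
H₂PO₄⁻: pKₐ(H₃PO₄) ≈ 2.1 — moderate base; biological leaving group after further activation
PhCOO⁻: pKₐ(C₆H₅COOH) ≈ 4.2 — aryl carboxylate
p-nitrophenoxide: pKₐ(p-nitrophenol) ≈ 7.2 — nitro group delocalises the charge; the classic chromogenic LG
a thiolate: pKₐ(RSH (a thiol)) ≈ 10.5
methoxide (CH₃O⁻): pKₐ(CH₃OH) ≈ 15.5 — strong base; alkoxides do not leave unassisted
Reversing gives the worst-to-best order requested.

methoxide (CH₃O⁻) < a thiolate < p-nitrophenoxide < PhCOO⁻ < H₂PO₄⁻ < mesylate (OMs⁻) < triflate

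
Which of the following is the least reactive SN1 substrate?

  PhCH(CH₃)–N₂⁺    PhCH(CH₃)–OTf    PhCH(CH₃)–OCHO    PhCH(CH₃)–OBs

PhCH(CH₃)–OCHO

With the same alkyl group throughout, only the leaving group differentiates the rates.
Leaving-group ability tracks the stability of the departed species; conjugate-acid pKₐ is the usual yardstick (lower pKₐ → better LG).
PhCH(CH₃)–N₂⁺ loses N₂: no meaningful conjugate acid; N₂ departs as an exceptionally stable neutral molecule
PhCH(CH₃)–OTf loses OTf⁻: pKₐ(CF₃SO₃H (triflic acid)) ≈ -14
PhCH(CH₃)–OBs loses OBs⁻: pKₐ(p-BrC₆H₄SO₃H) ≈ -2.8
PhCH(CH₃)–OCHO loses HCOO⁻: pKₐ(HCOOH) ≈ 3.8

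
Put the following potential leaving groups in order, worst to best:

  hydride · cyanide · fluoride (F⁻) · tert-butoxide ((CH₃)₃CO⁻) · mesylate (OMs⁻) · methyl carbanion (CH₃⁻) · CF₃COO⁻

mesylate (OMs⁻): pKₐ(CH₃SO₃H (MsOH)) ≈ -1.9
CF₃COO⁻: pKₐ(CF₃COOH) ≈ 0.2
fluoride (F⁻): pKₐ(HF) ≈ 3.2 — small and strongly basic; the poor halide leaving group
cyanide: pKₐ(HCN) ≈ 9.2
tert-butoxide ((CH₃)₃CO⁻): pKₐ(t-BuOH) ≈ 18 — bulky, strongly basic alkoxide
hydride: pKₐ(H₂) ≈ 36
methyl carbanion (CH₃⁻): pKₐ(CH₄) ≈ 48 — unstabilised carbanion; the worst conceivable leaving group
Reversing gives the worst-to-best order requested.

methyl carbanion (CH₃⁻) < hydride < tert-butoxide ((CH₃)₃CO⁻) < cyanide < fluoride (F⁻) < CF₃COO⁻ < mesylate (OMs⁻)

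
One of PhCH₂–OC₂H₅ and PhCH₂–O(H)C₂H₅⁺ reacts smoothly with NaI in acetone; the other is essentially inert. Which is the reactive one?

PhCH₂–O(H)C₂H₅⁺

From PhCH₂–OC₂H₅ the departing group would be CH₃CH₂O⁻ (pKₐ(CH₃CH₂OH) ≈ 16). Strong base; alkoxides do not leave unassisted.
From PhCH₂–O(H)C₂H₅⁺ the leaving group is R'OH (pKₐ(R'OH₂⁺) ≈ -2.4). Neutral; leaves from a protonated ether (an oxonium ion, R–O(H)R'⁺).
(In practice PhCH₂–O(H)C₂H₅⁺ is made from PhCH₂–OC₂H₅ by protonation with concentrated HBr, allowing neutral ethanol, rather than ethoxide, to depart.)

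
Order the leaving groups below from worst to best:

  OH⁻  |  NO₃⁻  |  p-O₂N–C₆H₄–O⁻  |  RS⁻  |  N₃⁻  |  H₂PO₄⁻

OH⁻ < RS⁻ < p-O₂N–C₆H₄–O⁻ < N₃⁻ < H₂PO₄⁻ < NO₃⁻

NO₃⁻: pKₐ(HNO₃) ≈ -1.3
H₂PO₄⁻: pKₐ(H₃PO₄) ≈ 2.1 — moderate base; biological leaving group after further activation
N₃⁻: pKₐ(HN₃) ≈ 4.7 — linear, resonance-stabilised
p-O₂N–C₆H₄–O⁻: pKₐ(p-nitrophenol) ≈ 7.2
RS⁻: pKₐ(RSH (a thiol)) ≈ 10.5
OH⁻: pKₐ(H₂O) ≈ 15.7
Listed from poorest to best leaving group as asked.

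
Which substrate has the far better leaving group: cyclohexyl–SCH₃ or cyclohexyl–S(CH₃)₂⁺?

cyclohexyl–S(CH₃)₂⁺

From cyclohexyl–SCH₃ the departing group would be RS⁻ (pKₐ(RSH (a thiol)) ≈ 10.5). Moderately basic; rarely leaves without activation.
From cyclohexyl–S(CH₃)₂⁺ the leaving group is SR'₂ (pKₐ(R'₂SH⁺) ≈ -7). Neutral; leaves from a sulfonium salt (R–SR'₂⁺).
(In practice cyclohexyl–S(CH₃)₂⁺ is made from cyclohexyl–SCH₃ by S-methylation with CH₃I, allowing neutral dimethyl sulfide, rather than methanethiolate, to depart.)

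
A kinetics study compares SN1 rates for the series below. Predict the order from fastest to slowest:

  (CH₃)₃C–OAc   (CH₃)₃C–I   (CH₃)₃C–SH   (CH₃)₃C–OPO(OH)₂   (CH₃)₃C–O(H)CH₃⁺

(CH₃)₃C–I > (CH₃)₃C–O(H)CH₃⁺ > (CH₃)₃C–OPO(OH)₂ > (CH₃)₃C–OAc > (CH₃)₃C–SH

Same R in every case — rank the leaving groups.
Leaving-group ability tracks the stability of the departed species; conjugate-acid pKₐ is the usual yardstick (lower pKₐ → better LG).
(CH₃)₃C–I loses I⁻: pKₐ(HI) ≈ -10
(CH₃)₃C–O(H)CH₃⁺ loses R'OH: pKₐ(R'OH₂⁺) ≈ -2.4
(CH₃)₃C–OPO(OH)₂ loses H₂PO₄⁻: pKₐ(H₃PO₄) ≈ 2.1
(CH₃)₃C–OAc loses AcO⁻: pKₐ(CH₃COOH) ≈ 4.8
(CH₃)₃C–SH loses HS⁻: pKₐ(H₂S) ≈ 7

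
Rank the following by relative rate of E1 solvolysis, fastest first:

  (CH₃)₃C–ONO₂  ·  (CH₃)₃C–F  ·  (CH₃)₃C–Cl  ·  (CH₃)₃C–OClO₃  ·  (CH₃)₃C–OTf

(CH₃)₃C–OTf > (CH₃)₃C–OClO₃ > (CH₃)₃C–Cl > (CH₃)₃C–ONO₂ > (CH₃)₃C–F

Identical carbon frameworks mean the comparison reduces to leaving-group quality.
Rank by basicity of the departing species: weakest base leaves most easily.
(CH₃)₃C–OTf loses OTf⁻: pKₐ(CF₃SO₃H (triflic acid)) ≈ -14
(CH₃)₃C–OClO₃ loses ClO₄⁻: pKₐ(HClO₄) ≈ -10
(CH₃)₃C–Cl loses Cl⁻: pKₐ(HCl) ≈ -7
(CH₃)₃C–ONO₂ loses NO₃⁻: pKₐ(HNO₃) ≈ -1.3
(CH₃)₃C–F loses F⁻: pKₐ(HF) ≈ 3.2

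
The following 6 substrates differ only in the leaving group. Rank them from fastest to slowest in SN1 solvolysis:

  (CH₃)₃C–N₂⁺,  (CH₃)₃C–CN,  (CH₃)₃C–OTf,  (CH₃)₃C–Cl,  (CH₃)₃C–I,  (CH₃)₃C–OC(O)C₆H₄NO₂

Same R in every case — rank the leaving groups.
The more stable X⁻ (or X) is on its own — i.e. the weaker a base it is — the better a leaving group it makes.
(CH₃)₃C–N₂⁺ loses N₂: no meaningful conjugate acid; N₂ departs as an exceptionally stable neutral molecule
(CH₃)₃C–OTf loses OTf⁻: pKₐ(CF₃SO₃H (triflic acid)) ≈ -14
(CH₃)₃C–I loses I⁻: pKₐ(HI) ≈ -10
(CH₃)₃C–Cl loses Cl⁻: pKₐ(HCl) ≈ -7
(CH₃)₃C–OC(O)C₆H₄NO₂ loses p-O₂N–C₆H₄–COO⁻: pKₐ(p-nitrobenzoic acid) ≈ 3.4
(CH₃)₃C–CN loses CN⁻: pKₐ(HCN) ≈ 9.2

(CH₃)₃C–N₂⁺ > (CH₃)₃C–OTf > (CH₃)₃C–I > (CH₃)₃C–Cl > (CH₃)₃C–OC(O)C₆H₄NO₂ > (CH₃)₃C–CN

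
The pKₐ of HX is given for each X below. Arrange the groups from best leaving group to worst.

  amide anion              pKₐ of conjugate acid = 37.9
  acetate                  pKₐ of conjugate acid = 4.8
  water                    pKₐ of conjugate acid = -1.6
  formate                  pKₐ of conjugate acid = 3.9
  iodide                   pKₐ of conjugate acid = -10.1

iodide > water > formate > acetate > amide anion

Lower conjugate-acid pKₐ ⇒ weaker base ⇒ better leaving group.
Sorting by the given values: iodide (-10.1), water (-1.6), formate (3.9), acetate (4.8), amide anion (37.9).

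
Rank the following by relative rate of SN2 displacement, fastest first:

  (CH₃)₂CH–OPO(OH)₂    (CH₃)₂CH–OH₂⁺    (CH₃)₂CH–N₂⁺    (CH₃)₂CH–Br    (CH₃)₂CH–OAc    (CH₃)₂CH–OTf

(CH₃)₂CH–N₂⁺ > (CH₃)₂CH–OTf > (CH₃)₂CH–Br > (CH₃)₂CH–OH₂⁺ > (CH₃)₂CH–OPO(OH)₂ > (CH₃)₂CH–OAc

Identical carbon frameworks mean the comparison reduces to leaving-group quality.
A good leaving group is a weak base: the lower the pKₐ of its conjugate acid, the more readily it departs.
(CH₃)₂CH–N₂⁺ loses N₂: no meaningful conjugate acid; N₂ departs as an exceptionally stable neutral molecule
(CH₃)₂CH–OTf loses OTf⁻: pKₐ(CF₃SO₃H (triflic acid)) ≈ -14
(CH₃)₂CH–Br loses Br⁻: pKₐ(HBr) ≈ -9
(CH₃)₂CH–OH₂⁺ loses H₂O: pKₐ(H₃O⁺) ≈ -1.7
(CH₃)₂CH–OPO(OH)₂ loses H₂PO₄⁻: pKₐ(H₃PO₄) ≈ 2.1
(CH₃)₂CH–OAc loses AcO⁻: pKₐ(CH₃COOH) ≈ 4.8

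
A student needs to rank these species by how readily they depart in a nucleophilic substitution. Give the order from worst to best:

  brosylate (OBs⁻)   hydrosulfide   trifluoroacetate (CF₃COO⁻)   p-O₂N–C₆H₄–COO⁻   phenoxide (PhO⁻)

phenoxide (PhO⁻) < hydrosulfide < p-O₂N–C₆H₄–COO⁻ < trifluoroacetate (CF₃COO⁻) < brosylate (OBs⁻)

The more stable X⁻ (or X) is on its own — i.e. the weaker a base it is — the better a leaving group it makes.
brosylate (OBs⁻): pKₐ(p-BrC₆H₄SO₃H) ≈ -2.8
trifluoroacetate (CF₃COO⁻): pKₐ(CF₃COOH) ≈ 0.2
p-O₂N–C₆H₄–COO⁻: pKₐ(p-nitrobenzoic acid) ≈ 3.4 — electron-withdrawing nitro group stabilises the carboxylate
hydrosulfide: pKₐ(H₂S) ≈ 7
phenoxide (PhO⁻): pKₐ(C₆H₅OH (phenol)) ≈ 10
Listed from poorest to best leaving group as asked.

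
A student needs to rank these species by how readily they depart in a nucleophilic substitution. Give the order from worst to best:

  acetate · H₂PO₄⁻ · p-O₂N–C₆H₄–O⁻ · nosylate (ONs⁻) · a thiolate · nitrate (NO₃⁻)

a thiolate < p-O₂N–C₆H₄–O⁻ < acetate < H₂PO₄⁻ < nitrate (NO₃⁻) < nosylate (ONs⁻)

Rank by basicity of the departing species: weakest base leaves most easily.
nosylate (ONs⁻): pKₐ(p-O₂NC₆H₄SO₃H) ≈ -3.5
nitrate (NO₃⁻): pKₐ(HNO₃) ≈ -1.3
H₂PO₄⁻: pKₐ(H₃PO₄) ≈ 2.1
acetate: pKₐ(CH₃COOH) ≈ 4.8
p-O₂N–C₆H₄–O⁻: pKₐ(p-nitrophenol) ≈ 7.2
a thiolate: pKₐ(RSH (a thiol)) ≈ 10.5
The question asks for worst first, so the sequence is read in increasing leaving-group ability.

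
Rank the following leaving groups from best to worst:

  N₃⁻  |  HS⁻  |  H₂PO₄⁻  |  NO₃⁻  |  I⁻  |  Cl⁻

I⁻ > Cl⁻ > NO₃⁻ > H₂PO₄⁻ > N₃⁻ > HS⁻

I⁻: pKₐ(HI) ≈ -10 — large, highly polarisable; very weak base
Cl⁻: pKₐ(HCl) ≈ -7 — moderately weak base
NO₃⁻: pKₐ(HNO₃) ≈ -1.3
H₂PO₄⁻: pKₐ(H₃PO₄) ≈ 2.1 — moderate base; biological leaving group after further activation
N₃⁻: pKₐ(HN₃) ≈ 4.7
HS⁻: pKₐ(H₂S) ≈ 7 — larger and more polarisable than the oxygen analogue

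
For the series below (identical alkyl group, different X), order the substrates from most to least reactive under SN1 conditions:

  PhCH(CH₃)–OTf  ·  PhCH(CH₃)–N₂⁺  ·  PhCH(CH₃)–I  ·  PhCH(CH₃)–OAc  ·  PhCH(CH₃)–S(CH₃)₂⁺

PhCH(CH₃)–N₂⁺ > PhCH(CH₃)–OTf > PhCH(CH₃)–I > PhCH(CH₃)–S(CH₃)₂⁺ > PhCH(CH₃)–OAc

Identical carbon frameworks mean the comparison reduces to leaving-group quality.
Rank by basicity of the departing species: weakest base leaves most easily.
PhCH(CH₃)–N₂⁺ loses N₂: no meaningful conjugate acid; N₂ departs as an exceptionally stable neutral molecule
PhCH(CH₃)–OTf loses OTf⁻: pKₐ(CF₃SO₃H (triflic acid)) ≈ -14
PhCH(CH₃)–I loses I⁻: pKₐ(HI) ≈ -10
PhCH(CH₃)–S(CH₃)₂⁺ loses SR'₂: pKₐ(R'₂SH⁺) ≈ -7
PhCH(CH₃)–OAc loses AcO⁻: pKₐ(CH₃COOH) ≈ 4.8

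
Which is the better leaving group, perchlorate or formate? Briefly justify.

perchlorate

perchlorate is the better leaving group.
pKₐ(HClO₄) ≈ -10 versus pKₐ(HCOOH) ≈ 3.8: perchlorate is the much weaker base.
Extremely weak base; rarely used for safety reasons.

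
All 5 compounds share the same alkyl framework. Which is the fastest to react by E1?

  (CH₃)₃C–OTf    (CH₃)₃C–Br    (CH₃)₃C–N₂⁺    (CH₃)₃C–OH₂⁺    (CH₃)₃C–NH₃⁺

(CH₃)₃C–N₂⁺

Same R in every case — rank the leaving groups.
A good leaving group is a weak base: the lower the pKₐ of its conjugate acid, the more readily it departs.
(CH₃)₃C–N₂⁺ loses N₂: no meaningful conjugate acid; N₂ departs as an exceptionally stable neutral molecule
(CH₃)₃C–OTf loses OTf⁻: pKₐ(CF₃SO₃H (triflic acid)) ≈ -14
(CH₃)₃C–Br loses Br⁻: pKₐ(HBr) ≈ -9
(CH₃)₃C–OH₂⁺ loses H₂O: pKₐ(H₃O⁺) ≈ -1.7
(CH₃)₃C–NH₃⁺ loses NH₃: pKₐ(NH₄⁺) ≈ 9.2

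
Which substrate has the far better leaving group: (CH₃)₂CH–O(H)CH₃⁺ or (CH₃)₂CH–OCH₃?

(CH₃)₂CH–O(H)CH₃⁺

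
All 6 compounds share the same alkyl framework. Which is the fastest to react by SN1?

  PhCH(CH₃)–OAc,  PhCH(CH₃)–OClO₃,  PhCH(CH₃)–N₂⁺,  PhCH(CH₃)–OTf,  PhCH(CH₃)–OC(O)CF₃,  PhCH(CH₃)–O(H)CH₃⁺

Same R in every case — rank the leaving groups.
A good leaving group is a weak base: the lower the pKₐ of its conjugate acid, the more readily it departs.
PhCH(CH₃)–N₂⁺ loses N₂: no meaningful conjugate acid; N₂ departs as an exceptionally stable neutral molecule
PhCH(CH₃)–OTf loses OTf⁻: pKₐ(CF₃SO₃H (triflic acid)) ≈ -14
PhCH(CH₃)–OClO₃ loses ClO₄⁻: pKₐ(HClO₄) ≈ -10
PhCH(CH₃)–O(H)CH₃⁺ loses R'OH: pKₐ(R'OH₂⁺) ≈ -2.4
PhCH(CH₃)–OC(O)CF₃ loses CF₃COO⁻: pKₐ(CF₃COOH) ≈ 0.2
PhCH(CH₃)–OAc loses AcO⁻: pKₐ(CH₃COOH) ≈ 4.8

PhCH(CH₃)–N₂⁺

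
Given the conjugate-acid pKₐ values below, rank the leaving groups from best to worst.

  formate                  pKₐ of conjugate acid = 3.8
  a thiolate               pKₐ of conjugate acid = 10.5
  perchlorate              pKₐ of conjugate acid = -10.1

Lower conjugate-acid pKₐ ⇒ weaker base ⇒ better leaving group.
Sorting by the given values: perchlorate (-10.1), formate (3.8), a thiolate (10.5).

perchlorate > formate > a thiolate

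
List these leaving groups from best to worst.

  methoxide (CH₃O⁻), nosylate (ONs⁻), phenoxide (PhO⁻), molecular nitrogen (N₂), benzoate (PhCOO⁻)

molecular nitrogen (N₂) > nosylate (ONs⁻) > benzoate (PhCOO⁻) > phenoxide (PhO⁻) > methoxide (CH₃O⁻)

molecular nitrogen (N₂): no meaningful conjugate acid; N₂ departs as an exceptionally stable neutral molecule
nosylate (ONs⁻): pKₐ(p-O₂NC₆H₄SO₃H) ≈ -3.5
benzoate (PhCOO⁻): pKₐ(C₆H₅COOH) ≈ 4.2
phenoxide (PhO⁻): pKₐ(C₆H₅OH (phenol)) ≈ 10
methoxide (CH₃O⁻): pKₐ(CH₃OH) ≈ 15.5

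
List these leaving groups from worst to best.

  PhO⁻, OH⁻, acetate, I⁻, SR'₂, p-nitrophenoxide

Leaving-group ability tracks the stability of the departed species; conjugate-acid pKₐ is the usual yardstick (lower pKₐ → better LG).
I⁻: pKₐ(HI) ≈ -10
SR'₂: pKₐ(R'₂SH⁺) ≈ -7
acetate: pKₐ(CH₃COOH) ≈ 4.8
p-nitrophenoxide: pKₐ(p-nitrophenol) ≈ 7.2
PhO⁻: pKₐ(C₆H₅OH (phenol)) ≈ 10
OH⁻: pKₐ(H₂O) ≈ 15.7
Listed from poorest to best leaving group as asked.

OH⁻ < PhO⁻ < p-nitrophenoxide < acetate < SR'₂ < I⁻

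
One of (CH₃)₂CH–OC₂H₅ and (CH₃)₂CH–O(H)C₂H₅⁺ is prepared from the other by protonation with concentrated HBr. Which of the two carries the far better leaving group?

From (CH₃)₂CH–OC₂H₅ the departing group would be CH₃CH₂O⁻ (pKₐ(CH₃CH₂OH) ≈ 16). Strong base; alkoxides do not leave unassisted.
From (CH₃)₂CH–O(H)C₂H₅⁺ the leaving group is R'OH (pKₐ(R'OH₂⁺) ≈ -2.4). Neutral; leaves from a protonated ether (an oxonium ion, R–O(H)R'⁺).
Protonation with concentrated HBr works by allowing neutral ethanol, rather than ethoxide, to depart, making (CH₃)₂CH–O(H)C₂H₅⁺ enormously more reactive.

(CH₃)₂CH–O(H)C₂H₅⁺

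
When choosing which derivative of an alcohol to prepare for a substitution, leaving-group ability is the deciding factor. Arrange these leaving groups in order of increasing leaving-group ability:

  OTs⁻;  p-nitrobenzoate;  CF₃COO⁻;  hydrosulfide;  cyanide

cyanide < hydrosulfide < p-nitrobenzoate < CF₃COO⁻ < OTs⁻

The more stable X⁻ (or X) is on its own — i.e. the weaker a base it is — the better a leaving group it makes.
OTs⁻: pKₐ(p-CH₃C₆H₄SO₃H (TsOH)) ≈ -2.8
CF₃COO⁻: pKₐ(CF₃COOH) ≈ 0.2
p-nitrobenzoate: pKₐ(p-nitrobenzoic acid) ≈ 3.4
hydrosulfide: pKₐ(H₂S) ≈ 7
cyanide: pKₐ(HCN) ≈ 9.2
Reversing gives the worst-to-best order requested.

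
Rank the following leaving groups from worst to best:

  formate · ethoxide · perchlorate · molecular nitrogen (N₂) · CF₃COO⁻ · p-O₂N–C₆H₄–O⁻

ethoxide < p-O₂N–C₆H₄–O⁻ < formate < CF₃COO⁻ < perchlorate < molecular nitrogen (N₂)

Leaving-group ability tracks the stability of the departed species; conjugate-acid pKₐ is the usual yardstick (lower pKₐ → better LG).
molecular nitrogen (N₂): no meaningful conjugate acid; N₂ departs as an exceptionally stable neutral molecule
perchlorate: pKₐ(HClO₄) ≈ -10
CF₃COO⁻: pKₐ(CF₃COOH) ≈ 0.2
formate: pKₐ(HCOOH) ≈ 3.8
p-O₂N–C₆H₄–O⁻: pKₐ(p-nitrophenol) ≈ 7.2
ethoxide: pKₐ(CH₃CH₂OH) ≈ 16
Reversing gives the worst-to-best order requested.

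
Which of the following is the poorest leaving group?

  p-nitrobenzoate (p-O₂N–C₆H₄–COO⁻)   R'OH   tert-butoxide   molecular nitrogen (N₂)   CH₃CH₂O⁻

The more stable X⁻ (or X) is on its own — i.e. the weaker a base it is — the better a leaving group it makes.
molecular nitrogen (N₂): no meaningful conjugate acid; N₂ departs as an exceptionally stable neutral molecule
R'OH: pKₐ(R'OH₂⁺) ≈ -2.4
p-nitrobenzoate (p-O₂N–C₆H₄–COO⁻): pKₐ(p-nitrobenzoic acid) ≈ 3.4
CH₃CH₂O⁻: pKₐ(CH₃CH₂OH) ≈ 16
tert-butoxide: pKₐ(t-BuOH) ≈ 18

tert-butoxide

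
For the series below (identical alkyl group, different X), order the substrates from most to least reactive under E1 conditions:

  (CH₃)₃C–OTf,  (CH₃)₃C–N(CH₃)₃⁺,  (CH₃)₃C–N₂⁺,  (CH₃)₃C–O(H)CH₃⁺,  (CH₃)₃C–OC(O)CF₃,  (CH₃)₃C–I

Identical carbon frameworks mean the comparison reduces to leaving-group quality.
Leaving-group ability tracks the stability of the departed species; conjugate-acid pKₐ is the usual yardstick (lower pKₐ → better LG).
(CH₃)₃C–N₂⁺ loses N₂: no meaningful conjugate acid; N₂ departs as an exceptionally stable neutral molecule
(CH₃)₃C–OTf loses OTf⁻: pKₐ(CF₃SO₃H (triflic acid)) ≈ -14
(CH₃)₃C–I loses I⁻: pKₐ(HI) ≈ -10
(CH₃)₃C–O(H)CH₃⁺ loses R'OH: pKₐ(R'OH₂⁺) ≈ -2.4
(CH₃)₃C–OC(O)CF₃ loses CF₃COO⁻: pKₐ(CF₃COOH) ≈ 0.2
(CH₃)₃C–N(CH₃)₃⁺ loses NR'₃: pKₐ(R'₃NH⁺) ≈ 10.7

(CH₃)₃C–N₂⁺ > (CH₃)₃C–OTf > (CH₃)₃C–I > (CH₃)₃C–O(H)CH₃⁺ > (CH₃)₃C–OC(O)CF₃ > (CH₃)₃C–N(CH₃)₃⁺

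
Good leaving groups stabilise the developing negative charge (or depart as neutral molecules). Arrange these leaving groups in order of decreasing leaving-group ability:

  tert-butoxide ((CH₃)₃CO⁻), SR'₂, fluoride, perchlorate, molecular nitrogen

molecular nitrogen > perchlorate > SR'₂ > fluoride > tert-butoxide ((CH₃)₃CO⁻)

Leaving-group ability tracks the stability of the departed species; conjugate-acid pKₐ is the usual yardstick (lower pKₐ → better LG).
molecular nitrogen: no meaningful conjugate acid; N₂ departs as an exceptionally stable neutral molecule
perchlorate: pKₐ(HClO₄) ≈ -10
SR'₂: pKₐ(R'₂SH⁺) ≈ -7
fluoride: pKₐ(HF) ≈ 3.2 — small and strongly basic; the poor halide leaving group
tert-butoxide ((CH₃)₃CO⁻): pKₐ(t-BuOH) ≈ 18 — bulky, strongly basic alkoxide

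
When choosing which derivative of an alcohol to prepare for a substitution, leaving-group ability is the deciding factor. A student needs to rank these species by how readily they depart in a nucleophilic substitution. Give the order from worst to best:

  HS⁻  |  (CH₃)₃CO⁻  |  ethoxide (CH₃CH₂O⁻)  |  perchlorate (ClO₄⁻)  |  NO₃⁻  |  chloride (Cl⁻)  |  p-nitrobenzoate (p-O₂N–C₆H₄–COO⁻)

(CH₃)₃CO⁻ < ethoxide (CH₃CH₂O⁻) < HS⁻ < p-nitrobenzoate (p-O₂N–C₆H₄–COO⁻) < NO₃⁻ < chloride (Cl⁻) < perchlorate (ClO₄⁻)

Rank by basicity of the departing species: weakest base leaves most easily.
perchlorate (ClO₄⁻): pKₐ(HClO₄) ≈ -10
chloride (Cl⁻): pKₐ(HCl) ≈ -7
NO₃⁻: pKₐ(HNO₃) ≈ -1.3
p-nitrobenzoate (p-O₂N–C₆H₄–COO⁻): pKₐ(p-nitrobenzoic acid) ≈ 3.4
HS⁻: pKₐ(H₂S) ≈ 7
ethoxide (CH₃CH₂O⁻): pKₐ(CH₃CH₂OH) ≈ 16
(CH₃)₃CO⁻: pKₐ(t-BuOH) ≈ 18
The question asks for worst first, so the sequence is read in increasing leaving-group ability.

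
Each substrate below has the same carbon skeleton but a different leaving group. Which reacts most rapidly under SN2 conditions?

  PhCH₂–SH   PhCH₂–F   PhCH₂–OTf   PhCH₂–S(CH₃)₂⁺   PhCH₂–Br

PhCH₂–OTf

The skeletons are identical, so relative rate is governed entirely by leaving-group ability.
Rank by basicity of the departing species: weakest base leaves most easily.
PhCH₂–OTf loses OTf⁻: pKₐ(CF₃SO₃H (triflic acid)) ≈ -14
PhCH₂–Br loses Br⁻: pKₐ(HBr) ≈ -9
PhCH₂–S(CH₃)₂⁺ loses SR'₂: pKₐ(R'₂SH⁺) ≈ -7
PhCH₂–F loses F⁻: pKₐ(HF) ≈ 3.2
PhCH₂–SH loses HS⁻: pKₐ(H₂S) ≈ 7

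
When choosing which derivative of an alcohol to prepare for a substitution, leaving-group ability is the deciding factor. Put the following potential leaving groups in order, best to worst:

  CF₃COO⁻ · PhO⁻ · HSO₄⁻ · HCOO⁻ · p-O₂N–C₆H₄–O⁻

HSO₄⁻ > CF₃COO⁻ > HCOO⁻ > p-O₂N–C₆H₄–O⁻ > PhO⁻

HSO₄⁻: pKₐ(H₂SO₄) ≈ -3
CF₃COO⁻: pKₐ(CF₃COOH) ≈ 0.2
HCOO⁻: pKₐ(HCOOH) ≈ 3.8 — resonance-stabilised carboxylate
p-O₂N–C₆H₄–O⁻: pKₐ(p-nitrophenol) ≈ 7.2
PhO⁻: pKₐ(C₆H₅OH (phenol)) ≈ 10 — resonance into the ring helps, but still a poor LG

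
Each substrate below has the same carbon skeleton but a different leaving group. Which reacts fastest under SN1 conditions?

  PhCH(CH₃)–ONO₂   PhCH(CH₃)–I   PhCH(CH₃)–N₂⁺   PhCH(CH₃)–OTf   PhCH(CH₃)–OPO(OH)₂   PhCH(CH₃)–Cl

With the same alkyl group throughout, only the leaving group differentiates the rates.
The more stable X⁻ (or X) is on its own — i.e. the weaker a base it is — the better a leaving group it makes.
PhCH(CH₃)–N₂⁺ loses N₂: no meaningful conjugate acid; N₂ departs as an exceptionally stable neutral molecule
PhCH(CH₃)–OTf loses OTf⁻: pKₐ(CF₃SO₃H (triflic acid)) ≈ -14
PhCH(CH₃)–I loses I⁻: pKₐ(HI) ≈ -10
PhCH(CH₃)–Cl loses Cl⁻: pKₐ(HCl) ≈ -7
PhCH(CH₃)–ONO₂ loses NO₃⁻: pKₐ(HNO₃) ≈ -1.3
PhCH(CH₃)–OPO(OH)₂ loses H₂PO₄⁻: pKₐ(H₃PO₄) ≈ 2.1

PhCH(CH₃)–N₂⁺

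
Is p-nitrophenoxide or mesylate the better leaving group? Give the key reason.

mesylate is the better leaving group.
pKₐ(CH₃SO₃H (MsOH)) ≈ -1.9 versus pKₐ(p-nitrophenol) ≈ 7.2: mesylate is the much weaker base.
Resonance-delocalised alkanesulfonate.

mesylate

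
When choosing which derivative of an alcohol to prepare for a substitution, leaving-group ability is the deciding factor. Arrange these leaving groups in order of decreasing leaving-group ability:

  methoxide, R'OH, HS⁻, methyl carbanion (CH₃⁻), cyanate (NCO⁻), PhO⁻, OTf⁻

OTf⁻: pKₐ(CF₃SO₃H (triflic acid)) ≈ -14
R'OH: pKₐ(R'OH₂⁺) ≈ -2.4
cyanate (NCO⁻): pKₐ(HOCN) ≈ 3.5
HS⁻: pKₐ(H₂S) ≈ 7
PhO⁻: pKₐ(C₆H₅OH (phenol)) ≈ 10
methoxide: pKₐ(CH₃OH) ≈ 15.5
methyl carbanion (CH₃⁻): pKₐ(CH₄) ≈ 48

OTf⁻ > R'OH > cyanate (NCO⁻) > HS⁻ > PhO⁻ > methoxide > methyl carbanion (CH₃⁻)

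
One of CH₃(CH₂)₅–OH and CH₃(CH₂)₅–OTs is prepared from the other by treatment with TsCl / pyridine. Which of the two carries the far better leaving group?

CH₃(CH₂)₅–OTs

From CH₃(CH₂)₅–OH the departing group would be OH⁻ (pKₐ(H₂O) ≈ 15.7). Strong base; essentially never leaves without prior activation.
From CH₃(CH₂)₅–OTs the leaving group is OTs⁻ (pKₐ(p-CH₃C₆H₄SO₃H (TsOH)) ≈ -2.8). Resonance-delocalised arenesulfonate.
Treatment with TsCl / pyridine works by converting the hydroxyl into a tosylate, making CH₃(CH₂)₅–OTs enormously more reactive.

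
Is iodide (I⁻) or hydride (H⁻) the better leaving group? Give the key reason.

iodide (I⁻)

iodide (I⁻) is the better leaving group.
pKₐ(HI) ≈ -10 versus pKₐ(H₂) ≈ 36: iodide (I⁻) is the much weaker base.
Large, highly polarisable; very weak base.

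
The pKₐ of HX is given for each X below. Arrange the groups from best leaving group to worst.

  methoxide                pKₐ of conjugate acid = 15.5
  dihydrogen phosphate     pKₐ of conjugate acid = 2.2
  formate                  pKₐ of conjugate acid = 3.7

dihydrogen phosphate > formate > methoxide

Lower conjugate-acid pKₐ ⇒ weaker base ⇒ better leaving group.
Sorting by the given values: dihydrogen phosphate (2.2), formate (3.7), methoxide (15.5).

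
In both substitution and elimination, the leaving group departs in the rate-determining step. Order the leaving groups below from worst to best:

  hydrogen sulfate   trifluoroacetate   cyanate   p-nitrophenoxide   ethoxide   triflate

triflate: pKₐ(CF₃SO₃H (triflic acid)) ≈ -14
hydrogen sulfate: pKₐ(H₂SO₄) ≈ -3
trifluoroacetate: pKₐ(CF₃COOH) ≈ 0.2
cyanate: pKₐ(HOCN) ≈ 3.5
p-nitrophenoxide: pKₐ(p-nitrophenol) ≈ 7.2
ethoxide: pKₐ(CH₃CH₂OH) ≈ 16
The question asks for worst first, so the sequence is read in increasing leaving-group ability.

ethoxide < p-nitrophenoxide < cyanate < trifluoroacetate < hydrogen sulfate < triflate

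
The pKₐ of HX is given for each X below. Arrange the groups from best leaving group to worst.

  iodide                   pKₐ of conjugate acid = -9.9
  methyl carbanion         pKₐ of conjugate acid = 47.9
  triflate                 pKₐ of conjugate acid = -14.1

triflate > iodide > methyl carbanion

Lower conjugate-acid pKₐ ⇒ weaker base ⇒ better leaving group.
Sorting by the given values: triflate (-14.1), iodide (-9.9), methyl carbanion (47.9).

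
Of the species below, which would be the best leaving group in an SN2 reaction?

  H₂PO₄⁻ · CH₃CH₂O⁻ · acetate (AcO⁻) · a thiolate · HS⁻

Leaving-group ability tracks the stability of the departed species; conjugate-acid pKₐ is the usual yardstick (lower pKₐ → better LG).
H₂PO₄⁻: pKₐ(H₃PO₄) ≈ 2.1
acetate (AcO⁻): pKₐ(CH₃COOH) ≈ 4.8
HS⁻: pKₐ(H₂S) ≈ 7
a thiolate: pKₐ(RSH (a thiol)) ≈ 10.5
CH₃CH₂O⁻: pKₐ(CH₃CH₂OH) ≈ 16

H₂PO₄⁻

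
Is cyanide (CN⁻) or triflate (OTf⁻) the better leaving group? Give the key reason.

triflate (OTf⁻)

triflate (OTf⁻) is the better leaving group.
pKₐ(CF₃SO₃H (triflic acid)) ≈ -14 versus pKₐ(HCN) ≈ 9.2: triflate (OTf⁻) is the much weaker base.
Charge spread over three oxygens and a CF₃ group; the premier leaving group in synthesis.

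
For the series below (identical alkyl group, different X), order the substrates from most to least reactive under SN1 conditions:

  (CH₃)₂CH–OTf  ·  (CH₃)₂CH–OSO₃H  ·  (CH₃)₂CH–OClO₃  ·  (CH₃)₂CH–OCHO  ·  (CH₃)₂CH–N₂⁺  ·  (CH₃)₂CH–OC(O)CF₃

Identical carbon frameworks mean the comparison reduces to leaving-group quality.
A good leaving group is a weak base: the lower the pKₐ of its conjugate acid, the more readily it departs.
(CH₃)₂CH–N₂⁺ loses N₂: no meaningful conjugate acid; N₂ departs as an exceptionally stable neutral molecule
(CH₃)₂CH–OTf loses OTf⁻: pKₐ(CF₃SO₃H (triflic acid)) ≈ -14
(CH₃)₂CH–OClO₃ loses ClO₄⁻: pKₐ(HClO₄) ≈ -10
(CH₃)₂CH–OSO₃H loses HSO₄⁻: pKₐ(H₂SO₄) ≈ -3
(CH₃)₂CH–OC(O)CF₃ loses CF₃COO⁻: pKₐ(CF₃COOH) ≈ 0.2
(CH₃)₂CH–OCHO loses HCOO⁻: pKₐ(HCOOH) ≈ 3.8

(CH₃)₂CH–N₂⁺ > (CH₃)₂CH–OTf > (CH₃)₂CH–OClO₃ > (CH₃)₂CH–OSO₃H > (CH₃)₂CH–OC(O)CF₃ > (CH₃)₂CH–OCHO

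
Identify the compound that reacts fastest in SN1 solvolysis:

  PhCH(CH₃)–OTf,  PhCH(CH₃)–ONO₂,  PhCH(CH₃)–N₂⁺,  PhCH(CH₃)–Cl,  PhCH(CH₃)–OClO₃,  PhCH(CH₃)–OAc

PhCH(CH₃)–N₂⁺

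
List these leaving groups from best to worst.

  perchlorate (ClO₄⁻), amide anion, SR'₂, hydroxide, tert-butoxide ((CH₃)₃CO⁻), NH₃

perchlorate (ClO₄⁻): pKₐ(HClO₄) ≈ -10 — extremely weak base; rarely used for safety reasons
SR'₂: pKₐ(R'₂SH⁺) ≈ -7
NH₃: pKₐ(NH₄⁺) ≈ 9.2 — neutral but moderately basic; leaves from R–NH₃⁺
hydroxide: pKₐ(H₂O) ≈ 15.7 — strong base; essentially never leaves without prior activation
tert-butoxide ((CH₃)₃CO⁻): pKₐ(t-BuOH) ≈ 18
amide anion: pKₐ(NH₃) ≈ 38 — extremely strong base; never a leaving group

perchlorate (ClO₄⁻) > SR'₂ > NH₃ > hydroxide > tert-butoxide ((CH₃)₃CO⁻) > amide anion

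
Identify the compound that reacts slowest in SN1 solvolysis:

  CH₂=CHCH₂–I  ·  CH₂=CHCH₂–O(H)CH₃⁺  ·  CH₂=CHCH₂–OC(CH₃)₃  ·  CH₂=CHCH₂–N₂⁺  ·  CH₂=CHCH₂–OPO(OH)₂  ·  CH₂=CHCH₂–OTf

CH₂=CHCH₂–OC(CH₃)₃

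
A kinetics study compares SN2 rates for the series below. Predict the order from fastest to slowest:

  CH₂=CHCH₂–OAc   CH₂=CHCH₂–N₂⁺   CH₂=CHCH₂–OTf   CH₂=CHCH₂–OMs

Same R in every case — rank the leaving groups.
Leaving-group ability tracks the stability of the departed species; conjugate-acid pKₐ is the usual yardstick (lower pKₐ → better LG).
CH₂=CHCH₂–N₂⁺ loses N₂: no meaningful conjugate acid; N₂ departs as an exceptionally stable neutral molecule
CH₂=CHCH₂–OTf loses OTf⁻: pKₐ(CF₃SO₃H (triflic acid)) ≈ -14
CH₂=CHCH₂–OMs loses OMs⁻: pKₐ(CH₃SO₃H (MsOH)) ≈ -1.9
CH₂=CHCH₂–OAc loses AcO⁻: pKₐ(CH₃COOH) ≈ 4.8

CH₂=CHCH₂–N₂⁺ > CH₂=CHCH₂–OTf > CH₂=CHCH₂–OMs > CH₂=CHCH₂–OAc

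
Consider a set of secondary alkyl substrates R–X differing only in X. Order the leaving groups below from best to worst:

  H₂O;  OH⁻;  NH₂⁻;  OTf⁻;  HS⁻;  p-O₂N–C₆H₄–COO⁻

OTf⁻ > H₂O > p-O₂N–C₆H₄–COO⁻ > HS⁻ > OH⁻ > NH₂⁻

OTf⁻: pKₐ(CF₃SO₃H (triflic acid)) ≈ -14
H₂O: pKₐ(H₃O⁺) ≈ -1.7 — neutral; leaves from a protonated alcohol (R–OH₂⁺)
p-O₂N–C₆H₄–COO⁻: pKₐ(p-nitrobenzoic acid) ≈ 3.4
HS⁻: pKₐ(H₂S) ≈ 7 — larger and more polarisable than the oxygen analogue
OH⁻: pKₐ(H₂O) ≈ 15.7
NH₂⁻: pKₐ(NH₃) ≈ 38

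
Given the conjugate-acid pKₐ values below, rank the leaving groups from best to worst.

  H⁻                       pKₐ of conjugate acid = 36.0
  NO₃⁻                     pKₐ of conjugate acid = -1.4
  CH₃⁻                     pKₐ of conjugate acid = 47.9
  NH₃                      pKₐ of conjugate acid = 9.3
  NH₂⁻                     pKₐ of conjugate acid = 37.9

NO₃⁻ > NH₃ > H⁻ > NH₂⁻ > CH₃⁻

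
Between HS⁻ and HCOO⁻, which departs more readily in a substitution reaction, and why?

HCOO⁻

HCOO⁻ is the better leaving group.
pKₐ(HCOOH) ≈ 3.8 versus pKₐ(H₂S) ≈ 7: HCOO⁻ is the much weaker base.
Resonance-stabilised carboxylate.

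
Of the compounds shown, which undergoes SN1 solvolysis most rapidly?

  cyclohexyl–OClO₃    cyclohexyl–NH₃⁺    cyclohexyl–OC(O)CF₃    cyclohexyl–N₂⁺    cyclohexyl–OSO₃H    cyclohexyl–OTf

cyclohexyl–N₂⁺

With the same alkyl group throughout, only the leaving group differentiates the rates.
Rank by basicity of the departing species: weakest base leaves most easily.
cyclohexyl–N₂⁺ loses N₂: no meaningful conjugate acid; N₂ departs as an exceptionally stable neutral molecule
cyclohexyl–OTf loses OTf⁻: pKₐ(CF₃SO₃H (triflic acid)) ≈ -14
cyclohexyl–OClO₃ loses ClO₄⁻: pKₐ(HClO₄) ≈ -10
cyclohexyl–OSO₃H loses HSO₄⁻: pKₐ(H₂SO₄) ≈ -3
cyclohexyl–OC(O)CF₃ loses CF₃COO⁻: pKₐ(CF₃COOH) ≈ 0.2
cyclohexyl–NH₃⁺ loses NH₃: pKₐ(NH₄⁺) ≈ 9.2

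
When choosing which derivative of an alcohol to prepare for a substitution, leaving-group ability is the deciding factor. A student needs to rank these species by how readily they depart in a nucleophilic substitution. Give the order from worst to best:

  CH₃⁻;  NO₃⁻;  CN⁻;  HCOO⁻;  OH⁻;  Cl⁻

Cl⁻: pKₐ(HCl) ≈ -7 — moderately weak base
NO₃⁻: pKₐ(HNO₃) ≈ -1.3 — resonance-delocalised over three oxygens
HCOO⁻: pKₐ(HCOOH) ≈ 3.8
CN⁻: pKₐ(HCN) ≈ 9.2 — sp carbon stabilises the charge somewhat, but still a poor LG
OH⁻: pKₐ(H₂O) ≈ 15.7 — strong base; essentially never leaves without prior activation
CH₃⁻: pKₐ(CH₄) ≈ 48 — unstabilised carbanion; the worst conceivable leaving group
The question asks for worst first, so the sequence is read in increasing leaving-group ability.

CH₃⁻ < OH⁻ < CN⁻ < HCOO⁻ < NO₃⁻ < Cl⁻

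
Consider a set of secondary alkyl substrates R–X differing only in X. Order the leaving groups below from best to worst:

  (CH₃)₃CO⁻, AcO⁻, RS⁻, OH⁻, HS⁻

AcO⁻ > HS⁻ > RS⁻ > OH⁻ > (CH₃)₃CO⁻

Leaving-group ability tracks the stability of the departed species; conjugate-acid pKₐ is the usual yardstick (lower pKₐ → better LG).
AcO⁻: pKₐ(CH₃COOH) ≈ 4.8 — resonance-stabilised but still a weak base
HS⁻: pKₐ(H₂S) ≈ 7 — larger and more polarisable than the oxygen analogue
RS⁻: pKₐ(RSH (a thiol)) ≈ 10.5
OH⁻: pKₐ(H₂O) ≈ 15.7 — strong base; essentially never leaves without prior activation
(CH₃)₃CO⁻: pKₐ(t-BuOH) ≈ 18 — bulky, strongly basic alkoxide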